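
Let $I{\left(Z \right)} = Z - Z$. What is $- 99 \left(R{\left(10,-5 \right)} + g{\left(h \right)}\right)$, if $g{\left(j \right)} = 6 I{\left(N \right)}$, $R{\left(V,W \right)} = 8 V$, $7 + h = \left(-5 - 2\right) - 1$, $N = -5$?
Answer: $-7920$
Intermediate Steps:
$h = -15$ ($h = -7 - 8 = -15$)
$I{\left(Z \right)} = 0$
$g{\left(j \right)} = 0$ ($g{\left(j \right)} = 6 \cdot 0 = 0$)
$- 99 \left(R{\left(10,-5 \right)} + g{\left(h \right)}\right) = - 99 \left(8 \cdot 10 + 0\right) = - 99 \left(80 + 0\right) = \left(-99\right) 80 = -7920$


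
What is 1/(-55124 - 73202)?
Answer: -1/128326 ≈ -7.7927e-6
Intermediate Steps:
1/(-55124 - 73202) = 1/(-128326) = -1/128326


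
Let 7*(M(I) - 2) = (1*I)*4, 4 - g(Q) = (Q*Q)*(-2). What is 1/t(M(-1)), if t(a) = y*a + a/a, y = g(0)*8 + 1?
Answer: 7/337 ≈ 0.020772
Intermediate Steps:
g(Q) = 4 + 2*Q**2 (g(Q) = 4 - Q*Q*(-2) = 4 - Q**2*(-2) = 4 - (-2)*Q**2 = 4 + 2*Q**2)
M(I) = 2 + 4*I/7 (M(I) = 2 + ((1*I)*4)/7 = 2 + (I*4)/7 = 2 + (4*I)/7 = 2 + 4*I/7)
y = 33 (y = (4 + 2*0**2)*8 + 1 = (4 + 2*0)*8 + 1 = (4 + 0)*8 + 1 = 4*8 + 1 = 32 + 1 = 33)
t(a) = 1 + 33*a (t(a) = 33*a + a/a = 33*a + 1 = 1 + 33*a)
1/t(M(-1)) = 1/(1 + 33*(2 + (4/7)*(-1))) = 1/(1 + 33*(2 - 4/7)) = 1/(1 + 33*(10/7)) = 1/(1 + 330/7) = 1/(337/7) = 7/337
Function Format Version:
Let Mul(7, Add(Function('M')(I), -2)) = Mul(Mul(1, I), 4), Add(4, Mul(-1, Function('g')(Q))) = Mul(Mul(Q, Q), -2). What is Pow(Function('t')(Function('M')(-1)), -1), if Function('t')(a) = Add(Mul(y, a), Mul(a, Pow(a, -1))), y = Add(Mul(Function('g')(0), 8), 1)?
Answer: Rational(7, 337) ≈ 0.020772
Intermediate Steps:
Function('g')(Q) = Add(4, Mul(2, Pow(Q, 2))) (Function('g')(Q) = Add(4, Mul(-1, Mul(Mul(Q, Q), -2))) = Add(4, Mul(-1, Mul(Pow(Q, 2), -2))) = Add(4, Mul(-1, Mul(-2, Pow(Q, 2)))) = Add(4, Mul(2, Pow(Q, 2))))
Function('M')(I) = Add(2, Mul(Rational(4, 7), I)) (Function('M')(I) = Add(2, Mul(Rational(1, 7), Mul(Mul(1, I), 4))) = Add(2, Mul(Rational(1, 7), Mul(I, 4))) = Add(2, Mul(Rational(1, 7), Mul(4, I))) = Add(2, Mul(Rational(4, 7), I)))
y = 33 (y = Add(Mul(Add(4, Mul(2, Pow(0, 2))), 8), 1) = Add(Mul(Add(4, Mul(2, 0)), 8), 1) = Add(Mul(Add(4, 0), 8), 1) = Add(Mul(4, 8), 1) = Add(32, 1) = 33)
Function('t')(a) = Add(1, Mul(33, a)) (Function('t')(a) = Add(Mul(33, a), Mul(a, Pow(a, -1))) = Add(Mul(33, a), 1) = Add(1, Mul(33, a)))
Pow(Function('t')(Function('M')(-1)), -1) = Pow(Add(1, Mul(33, Add(2, Mul(Rational(4, 7), -1)))), -1) = Pow(Add(1, Mul(33, Add(2, Rational(-4, 7)))), -1) = Pow(Add(1, Mul(33, Rational(10, 7))), -1) = Pow(Add(1, Rational(330, 7)), -1) = Pow(Rational(337, 7), -1) = Rational(7, 337)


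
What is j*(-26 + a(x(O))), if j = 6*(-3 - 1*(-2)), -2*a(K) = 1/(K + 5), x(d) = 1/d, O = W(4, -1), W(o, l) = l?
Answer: 627/4 ≈ 156.75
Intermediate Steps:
O = -1
a(K) = -1/(2*(5 + K)) (a(K) = -1/(2*(K + 5)) = -1/(2*(5 + K)))
j = -6 (j = 6*(-3 + 2) = 6*(-1) = -6)
j*(-26 + a(x(O))) = -6*(-26 - 1/(10 + 2/(-1))) = -6*(-26 - 1/(10 + 2*(-1))) = -6*(-26 - 1/(10 - 2)) = -6*(-26 - 1/8) = -6*(-26 - 1*⅛) = -6*(-26 - ⅛) = -6*(-209/8) = 627/4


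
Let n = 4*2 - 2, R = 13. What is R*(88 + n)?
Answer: 1222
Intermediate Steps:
n = 6 (n = 8 - 2 = 6)
R*(88 + n) = 13*(88 + 6) = 13*94 = 1222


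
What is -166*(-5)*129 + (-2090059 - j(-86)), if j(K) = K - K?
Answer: -1982989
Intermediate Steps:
j(K) = 0
-166*(-5)*129 + (-2090059 - j(-86)) = -166*(-5)*129 + (-2090059 - 1*0) = 830*129 + (-2090059 + 0) = 107070 - 2090059 = -1982989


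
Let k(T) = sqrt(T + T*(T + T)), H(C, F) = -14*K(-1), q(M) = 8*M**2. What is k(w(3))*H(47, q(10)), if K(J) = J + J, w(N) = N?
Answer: 28*sqrt(21) ≈ 128.31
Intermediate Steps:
K(J) = 2*J
H(C, F) = 28 (H(C, F) = -28*(-1) = -14*(-2) = 28)
k(T) = sqrt(T + 2*T**2) (k(T) = sqrt(T + T*(2*T)) = sqrt(T + 2*T**2))
k(w(3))*H(47, q(10)) = sqrt(3*(1 + 2*3))*28 = sqrt(3*(1 + 6))*28 = sqrt(3*7)*28 = sqrt(21)*28 = 28*sqrt(21)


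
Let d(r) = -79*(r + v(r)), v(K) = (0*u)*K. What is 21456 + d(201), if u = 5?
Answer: 5577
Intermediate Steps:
v(K) = 0 (v(K) = (0*5)*K = 0*K = 0)
d(r) = -79*r (d(r) = -79*(r + 0) = -79*r)
21456 + d(201) = 21456 - 79*201 = 21456 - 15879 = 5577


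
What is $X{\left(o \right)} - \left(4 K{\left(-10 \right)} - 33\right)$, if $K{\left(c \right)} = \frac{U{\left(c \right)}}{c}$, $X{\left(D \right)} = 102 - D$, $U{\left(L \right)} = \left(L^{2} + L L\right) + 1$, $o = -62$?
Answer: $\frac{1387}{5} \approx 277.4$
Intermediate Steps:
$U{\left(L \right)} = 1 + 2 L^{2}$ ($U{\left(L \right)} = \left(L^{2} + L^{2}\right) + 1 = 2 L^{2} + 1 = 1 + 2 L^{2}$)
$K{\left(c \right)} = \frac{1 + 2 c^{2}}{c}$
$X{\left(o \right)} - \left(4 K{\left(-10 \right)} - 33\right) = \left(102 - -62\right) - \left(4 \left(\frac{1}{-10} + 2 \left(-10\right)\right) - 33\right) = \left(102 + 62\right) - \left(4 \left(- \frac{1}{10} - 20\right) - 33\right) = 164 - \left(4 \left(- \frac{201}{10}\right) - 33\right) = 164 - \left(- \frac{402}{5} - 33\right) = 164 - - \frac{567}{5} = 164 + \frac{567}{5} = \frac{1387}{5}$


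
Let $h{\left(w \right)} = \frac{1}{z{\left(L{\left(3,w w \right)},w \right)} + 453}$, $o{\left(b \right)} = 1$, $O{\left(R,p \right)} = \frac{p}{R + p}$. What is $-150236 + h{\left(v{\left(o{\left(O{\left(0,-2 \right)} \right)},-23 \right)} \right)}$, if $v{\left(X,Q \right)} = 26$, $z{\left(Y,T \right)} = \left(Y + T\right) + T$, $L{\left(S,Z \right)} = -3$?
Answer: $- \frac{75418471}{502} \approx -1.5024 \cdot 10^{5}$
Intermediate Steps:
$z{\left(Y,T \right)} = Y + 2 T$ ($z{\left(Y,T \right)} = \left(T + Y\right) + T = Y + 2 T$)
$h{\left(w \right)} = \frac{1}{450 + 2 w}$ ($h{\left(w \right)} = \frac{1}{\left(-3 + 2 w\right) + 453} = \frac{1}{450 + 2 w}$)
$-150236 + h{\left(v{\left(o{\left(O{\left(0,-2 \right)} \right)},-23 \right)} \right)} = -150236 + \frac{1}{2 \left(225 + 26\right)} = -150236 + \frac{1}{2 \cdot 251} = -150236 + \frac{1}{2} \cdot \frac{1}{251} = -150236 + \frac{1}{502} = - \frac{75418471}{502}$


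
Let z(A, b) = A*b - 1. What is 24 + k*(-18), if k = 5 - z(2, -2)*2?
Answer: -246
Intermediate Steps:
z(A, b) = -1 + A*b
k = 15 (k = 5 - (-1 + 2*(-2))*2 = 5 - (-1 - 4)*2 = 5 - (-5)*2 = 5 - 1*(-10) = 5 + 10 = 15)
24 + k*(-18) = 24 + 15*(-18) = 24 - 270 = -246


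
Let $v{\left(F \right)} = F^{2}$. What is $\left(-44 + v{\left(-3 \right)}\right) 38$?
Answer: $-1330$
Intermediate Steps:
$\left(-44 + v{\left(-3 \right)}\right) 38 = \left(-44 + \left(-3\right)^{2}\right) 38 = \left(-44 + 9\right) 38 = \left(-35\right) 38 = -1330$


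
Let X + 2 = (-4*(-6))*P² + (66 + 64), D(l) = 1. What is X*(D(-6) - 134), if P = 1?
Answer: -20216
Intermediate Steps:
X = 152 (X = -2 + (-4*(-6)*1² + (66 + 64)) = -2 + (24*1 + 130) = -2 + (24 + 130) = -2 + 154 = 152)
X*(D(-6) - 134) = 152*(1 - 134) = 152*(-133) = -20216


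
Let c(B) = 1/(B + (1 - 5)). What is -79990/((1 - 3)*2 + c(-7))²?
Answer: -1935758/405 ≈ -4779.6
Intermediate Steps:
c(B) = 1/(-4 + B) (c(B) = 1/(B - 4) = 1/(-4 + B))
-79990/((1 - 3)*2 + c(-7))² = -79990/((1 - 3)*2 + 1/(-4 - 7))² = -79990/(-2*2 + 1/(-11))² = -79990/(-4 - 1/11)² = -79990/((-45/11)²) = -79990/2025/121 = -79990*121/2025 = -1935758/405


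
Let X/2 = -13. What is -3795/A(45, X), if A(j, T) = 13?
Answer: -3795/13 ≈ -291.92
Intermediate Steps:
X = -26 (X = 2*(-13) = -26)
-3795/A(45, X) = -3795/13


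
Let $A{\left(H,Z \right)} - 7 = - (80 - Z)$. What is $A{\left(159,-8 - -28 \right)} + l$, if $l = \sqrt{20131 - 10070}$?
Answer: $-53 + \sqrt{10061} \approx 47.305$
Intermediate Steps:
$A{\left(H,Z \right)} = -73 + Z$ ($A{\left(H,Z \right)} = 7 - \left(80 - Z\right) = 7 + \left(-80 + Z\right) = -73 + Z$)
$l = \sqrt{10061} \approx 100.3$
$A{\left(159,-8 - -28 \right)} + l = \left(-73 - -20\right) + \sqrt{10061} = \left(-73 + \left(-8 + 28\right)\right) + \sqrt{10061} = \left(-73 + 20\right) + \sqrt{10061} = -53 + \sqrt{10061}$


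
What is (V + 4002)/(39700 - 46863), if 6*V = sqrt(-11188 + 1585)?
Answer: -138/247 - I*sqrt(1067)/14326 ≈ -0.5587 - 0.0022801*I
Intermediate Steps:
V = I*sqrt(1067)/2 (V = sqrt(-11188 + 1585)/6 = sqrt(-9603)/6 = (3*I*sqrt(1067))/6 = I*sqrt(1067)/2 ≈ 16.332*I)
(V + 4002)/(39700 - 46863) = (I*sqrt(1067)/2 + 4002)/(39700 - 46863) = (4002 + I*sqrt(1067)/2)/(-7163) = (4002 + I*sqrt(1067)/2)*(-1/7163) = -138/247 - I*sqrt(1067)/14326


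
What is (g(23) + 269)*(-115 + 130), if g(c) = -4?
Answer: 3975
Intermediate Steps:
(g(23) + 269)*(-115 + 130) = (-4 + 269)*(-115 + 130) = 265*15 = 3975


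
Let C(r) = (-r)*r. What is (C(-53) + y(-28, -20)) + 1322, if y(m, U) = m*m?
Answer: -703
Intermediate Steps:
y(m, U) = m**2
C(r) = -r**2
(C(-53) + y(-28, -20)) + 1322 = (-1*(-53)**2 + (-28)**2) + 1322 = (-1*2809 + 784) + 1322 = (-2809 + 784) + 1322 = -2025 + 1322 = -703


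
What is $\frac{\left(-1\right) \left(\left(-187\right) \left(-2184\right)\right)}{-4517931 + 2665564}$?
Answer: $\frac{37128}{168397} \approx 0.22048$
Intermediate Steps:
$\frac{\left(-1\right) \left(\left(-187\right) \left(-2184\right)\right)}{-4517931 + 2665564} = \frac{\left(-1\right) 408408}{-1852367} = \left(-408408\right) \left(- \frac{1}{1852367}\right) = \frac{37128}{168397}$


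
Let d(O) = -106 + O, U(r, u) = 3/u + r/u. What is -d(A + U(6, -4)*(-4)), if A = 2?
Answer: 95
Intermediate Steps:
-d(A + U(6, -4)*(-4)) = -(-106 + (2 + ((3 + 6)/(-4))*(-4))) = -(-106 + (2 - 1/4*9*(-4))) = -(-106 + (2 - 9/4*(-4))) = -(-106 + (2 + 9)) = -(-106 + 11) = -1*(-95) = 95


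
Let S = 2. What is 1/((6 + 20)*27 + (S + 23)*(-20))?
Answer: 1/202 ≈ 0.0049505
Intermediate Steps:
1/((6 + 20)*27 + (S + 23)*(-20)) = 1/((6 + 20)*27 + (2 + 23)*(-20)) = 1/(26*27 + 25*(-20)) = 1/(702 - 500) = 1/202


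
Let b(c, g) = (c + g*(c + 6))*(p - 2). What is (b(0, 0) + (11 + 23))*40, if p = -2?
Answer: 1360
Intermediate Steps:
b(c, g) = -4*c - 4*g*(6 + c) (b(c, g) = (c + g*(c + 6))*(-2 - 2) = (c + g*(6 + c))*(-4) = -4*c - 4*g*(6 + c))
(b(0, 0) + (11 + 23))*40 = ((-24*0 - 4*0 - 4*0*0) + (11 + 23))*40 = ((0 + 0 + 0) + 34)*40 = (0 + 34)*40 = 34*40 = 1360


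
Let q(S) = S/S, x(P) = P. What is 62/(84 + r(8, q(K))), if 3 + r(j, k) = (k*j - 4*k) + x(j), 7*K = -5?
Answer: ⅔ ≈ 0.66667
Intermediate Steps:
K = -5/7 (K = (⅐)*(-5) = -5/7 ≈ -0.71429)
q(S) = 1
r(j, k) = -3 + j - 4*k + j*k (r(j, k) = -3 + ((k*j - 4*k) + j) = -3 + ((j*k - 4*k) + j) = -3 + ((-4*k + j*k) + j) = -3 + (j - 4*k + j*k) = -3 + j - 4*k + j*k)
62/(84 + r(8, q(K))) = 62/(84 + (-3 + 8 - 4*1 + 8*1)) = 62/(84 + (-3 + 8 - 4 + 8)) = 62/(84 + 9) = 62/93 = (1/93)*62 = ⅔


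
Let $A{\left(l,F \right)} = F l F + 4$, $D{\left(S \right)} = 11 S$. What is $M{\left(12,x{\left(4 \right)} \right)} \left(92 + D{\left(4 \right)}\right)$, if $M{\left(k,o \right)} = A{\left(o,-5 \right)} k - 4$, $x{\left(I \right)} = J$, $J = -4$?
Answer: $-157216$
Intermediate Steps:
$x{\left(I \right)} = -4$
$A{\left(l,F \right)} = 4 + l F^{2}$ ($A{\left(l,F \right)} = l F^{2} + 4 = 4 + l F^{2}$)
$M{\left(k,o \right)} = -4 + k \left(4 + 25 o\right)$ ($M{\left(k,o \right)} = \left(4 + o \left(-5\right)^{2}\right) k - 4 = \left(4 + o 25\right) k - 4 = \left(4 + 25 o\right) k - 4 = k \left(4 + 25 o\right) - 4 = -4 + k \left(4 + 25 o\right)$)
$M{\left(12,x{\left(4 \right)} \right)} \left(92 + D{\left(4 \right)}\right) = \left(-4 + 12 \left(4 + 25 \left(-4\right)\right)\right) \left(92 + 11 \cdot 4\right) = \left(-4 + 12 \left(4 - 100\right)\right) \left(92 + 44\right) = \left(-4 + 12 \left(-96\right)\right) 136 = \left(-4 - 1152\right) 136 = \left(-1156\right) 136 = -157216$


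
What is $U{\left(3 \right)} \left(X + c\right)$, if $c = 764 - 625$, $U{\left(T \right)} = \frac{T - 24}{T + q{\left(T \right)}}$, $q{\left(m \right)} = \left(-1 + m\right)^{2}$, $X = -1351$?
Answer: $3636$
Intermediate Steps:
$U{\left(T \right)} = \frac{-24 + T}{T + \left(-1 + T\right)^{2}}$ ($U{\left(T \right)} = \frac{T - 24}{T + \left(-1 + T\right)^{2}} = \frac{-24 + T}{T + \left(-1 + T\right)^{2}}$)
$c = 139$
$U{\left(3 \right)} \left(X + c\right) = \frac{-24 + 3}{3 + \left(-1 + 3\right)^{2}} \left(-1351 + 139\right) = \frac{1}{3 + 2^{2}} \left(-21\right) \left(-1212\right) = \frac{1}{3 + 4} \left(-21\right) \left(-1212\right) = \frac{1}{7} \left(-21\right) \left(-1212\right) = \left(-3\right) \left(-1212\right) = 3636$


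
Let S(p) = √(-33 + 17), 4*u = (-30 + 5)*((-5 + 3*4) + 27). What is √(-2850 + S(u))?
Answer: √(-2850 + 4*I) ≈ 0.0375 + 53.385*I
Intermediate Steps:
u = -425/2 (u = ((-30 + 5)*((-5 + 3*4) + 27))/4 = (-25*((-5 + 12) + 27))/4 = (-25*(7 + 27))/4 = (-25*34)/4 = (¼)*(-850) = -425/2 ≈ -212.50)
S(p) = 4*I (S(p) = √(-16) = 4*I)
√(-2850 + S(u)) = √(-2850 + 4*I)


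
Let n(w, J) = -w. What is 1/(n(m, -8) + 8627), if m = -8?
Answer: 1/8635 ≈ 0.00011581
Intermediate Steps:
1/(n(m, -8) + 8627) = 1/(-1*(-8) + 8627) = 1/(8 + 8627) = 1/8635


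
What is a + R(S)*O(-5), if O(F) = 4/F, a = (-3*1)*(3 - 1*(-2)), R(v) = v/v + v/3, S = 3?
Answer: -83/5 ≈ -16.600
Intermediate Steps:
R(v) = 1 + v/3 (R(v) = 1 + v*(1/3) = 1 + v/3)
a = -15 (a = -3*(3 + 2) = -3*5 = -15)
a + R(S)*O(-5) = -15 + (1 + (1/3)*3)*(4/(-5)) = -15 + (1 + 1)*(4*(-1/5)) = -15 + 2*(-4/5) = -15 - 8/5 = -83/5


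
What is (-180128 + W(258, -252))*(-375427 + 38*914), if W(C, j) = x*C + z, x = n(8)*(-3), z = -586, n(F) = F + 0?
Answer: 63677939670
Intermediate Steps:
n(F) = F
x = -24 (x = 8*(-3) = -24)
W(C, j) = -586 - 24*C (W(C, j) = -24*C - 586 = -586 - 24*C)
(-180128 + W(258, -252))*(-375427 + 38*914) = (-180128 + (-586 - 24*258))*(-375427 + 38*914) = (-180128 + (-586 - 6192))*(-375427 + 34732) = (-180128 - 6778)*(-340695) = -186906*(-340695) = 63677939670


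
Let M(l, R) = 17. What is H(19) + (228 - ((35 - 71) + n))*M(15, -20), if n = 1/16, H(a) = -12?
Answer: 71599/16 ≈ 4474.9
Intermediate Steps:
n = 1/16 ≈ 0.062500
H(19) + (228 - ((35 - 71) + n))*M(15, -20) = -12 + (228 - ((35 - 71) + 1/16))*17 = -12 + (228 - (-36 + 1/16))*17 = -12 + (228 - 1*(-575/16))*17 = -12 + (228 + 575/16)*17 = -12 + (4223/16)*17 = -12 + 71791/16 = 71599/16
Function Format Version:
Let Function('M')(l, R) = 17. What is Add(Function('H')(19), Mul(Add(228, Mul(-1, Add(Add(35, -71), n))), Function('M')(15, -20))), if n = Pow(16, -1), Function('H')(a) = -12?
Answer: Rational(71599, 16) ≈ 4474.9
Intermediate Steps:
n = Rational(1, 16) ≈ 0.062500
Add(Function('H')(19), Mul(Add(228, Mul(-1, Add(Add(35, -71), n))), Function('M')(15, -20))) = Add(-12, Mul(Add(228, Mul(-1, Add(Add(35, -71), Rational(1, 16)))), 17)) = Add(-12, Mul(Add(228, Mul(-1, Add(-36, Rational(1, 16)))), 17)) = Add(-12, Mul(Add(228, Mul(-1, Rational(-575, 16))), 17)) = Add(-12, Mul(Add(228, Rational(575, 16)), 17)) = Add(-12, Mul(Rational(4223, 16), 17)) = Add(-12, Rational(71791, 16)) = Rational(71599, 16)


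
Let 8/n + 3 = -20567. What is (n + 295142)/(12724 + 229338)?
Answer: 1517767733/1244803835 ≈ 1.2193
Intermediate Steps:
n = -4/10285 (n = 8/(-3 - 20567) = 8/(-20570) = 8*(-1/20570) = -4/10285 ≈ -0.00038892)
(n + 295142)/(12724 + 229338) = (-4/10285 + 295142)/(12724 + 229338) = (3035535466/10285)/242062 = (3035535466/10285)*(1/242062) = 1517767733/1244803835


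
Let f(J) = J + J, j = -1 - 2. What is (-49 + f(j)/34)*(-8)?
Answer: 6688/17 ≈ 393.41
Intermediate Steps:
j = -3
f(J) = 2*J
(-49 + f(j)/34)*(-8) = (-49 + (2*(-3))/34)*(-8) = (-49 - 6*1/34)*(-8) = (-49 - 3/17)*(-8) = -836/17*(-8) = 6688/17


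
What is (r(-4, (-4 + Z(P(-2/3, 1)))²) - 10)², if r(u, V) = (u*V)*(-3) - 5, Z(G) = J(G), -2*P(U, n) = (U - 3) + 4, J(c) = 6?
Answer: 1089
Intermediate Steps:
P(U, n) = -½ - U/2 (P(U, n) = -((U - 3) + 4)/2 = -((-3 + U) + 4)/2 = -(1 + U)/2 = -½ - U/2)
Z(G) = 6
r(u, V) = -5 - 3*V*u (r(u, V) = (V*u)*(-3) - 5 = -3*V*u - 5 = -5 - 3*V*u)
(r(-4, (-4 + Z(P(-2/3, 1)))²) - 10)² = ((-5 - 3*(-4 + 6)²*(-4)) - 10)² = ((-5 - 3*2²*(-4)) - 10)² = ((-5 - 3*4*(-4)) - 10)² = ((-5 + 48) - 10)² = (43 - 10)² = 33² = 1089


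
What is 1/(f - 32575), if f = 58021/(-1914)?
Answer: -1914/62406571 ≈ -3.0670e-5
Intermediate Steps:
f = -58021/1914 (f = 58021*(-1/1914) = -58021/1914 ≈ -30.314)
1/(f - 32575) = 1/(-58021/1914 - 32575) = 1/(-62406571/1914) = -1914/62406571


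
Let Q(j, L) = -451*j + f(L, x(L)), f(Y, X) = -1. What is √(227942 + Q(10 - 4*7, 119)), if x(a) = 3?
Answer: √236059 ≈ 485.86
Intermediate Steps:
Q(j, L) = -1 - 451*j (Q(j, L) = -451*j - 1 = -1 - 451*j)
√(227942 + Q(10 - 4*7, 119)) = √(227942 + (-1 - 451*(10 - 4*7))) = √(227942 + (-1 - 451*(10 - 28))) = √(227942 + (-1 - 451*(-18))) = √(227942 + (-1 + 8118)) = √(227942 + 8117) = √236059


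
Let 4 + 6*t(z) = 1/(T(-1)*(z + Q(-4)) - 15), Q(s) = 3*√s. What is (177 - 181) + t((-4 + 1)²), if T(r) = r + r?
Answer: -11519/2466 + 2*I/1233 ≈ -4.6711 + 0.0016221*I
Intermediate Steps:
T(r) = 2*r
t(z) = -⅔ + 1/(6*(-15 - 12*I - 2*z)) (t(z) = -⅔ + 1/(6*((2*(-1))*(z + 3*√(-4)) - 15)) = -⅔ + 1/(6*(-2*(z + 3*(2*I)) - 15)) = -⅔ + 1/(6*(-2*(z + 6*I) - 15)) = -⅔ + 1/(6*((-12*I - 2*z) - 15)) = -⅔ + 1/(6*(-15 - 12*I - 2*z)))
(177 - 181) + t((-4 + 1)²) = (177 - 181) + (-61 - 48*I - 8*(-4 + 1)²)/(6*(15 + 2*(-4 + 1)² + 12*I)) = -4 + (-61 - 48*I - 8*(-3)²)/(6*(15 + 2*(-3)² + 12*I)) = -4 + (-61 - 48*I - 8*9)/(6*(15 + 2*9 + 12*I)) = -4 + (-61 - 48*I - 72)/(6*(15 + 18 + 12*I)) = -4 + (-133 - 48*I)/(6*(33 + 12*I)) = -4 + ((33 - 12*I)/1233)*(-133 - 48*I)/6 = -4 + (-133 - 48*I)*(33 - 12*I)/7398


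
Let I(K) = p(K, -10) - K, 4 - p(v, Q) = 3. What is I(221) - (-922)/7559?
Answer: -1662058/7559 ≈ -219.88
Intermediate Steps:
p(v, Q) = 1 (p(v, Q) = 4 - 1*3 = 4 - 3 = 1)
I(K) = 1 - K
I(221) - (-922)/7559 = (1 - 1*221) - (-922)/7559 = (1 - 221) - (-922)/7559 = -220 - 1*(-922/7559) = -220 + 922/7559 = -1662058/7559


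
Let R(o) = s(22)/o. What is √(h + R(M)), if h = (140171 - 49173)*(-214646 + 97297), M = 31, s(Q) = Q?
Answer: 2*I*√2565515463385/31 ≈ 1.0334e+5*I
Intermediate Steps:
R(o) = 22/o
h = -10678524302 (h = 90998*(-117349) = -10678524302)
√(h + R(M)) = √(-10678524302 + 22/31) = √(-331034253340/31) = 2*I*√2565515463385/31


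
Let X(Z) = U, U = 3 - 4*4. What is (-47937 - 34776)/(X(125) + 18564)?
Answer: -82713/18551 ≈ -4.4587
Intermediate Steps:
U = -13 (U = 3 - 16 = -13)
X(Z) = -13
(-47937 - 34776)/(X(125) + 18564) = (-47937 - 34776)/(-13 + 18564) = -82713/18551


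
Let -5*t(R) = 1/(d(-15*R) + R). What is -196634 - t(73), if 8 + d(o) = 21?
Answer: -84552619/430 ≈ -1.9663e+5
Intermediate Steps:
d(o) = 13 (d(o) = -8 + 21 = 13)
t(R) = -1/(5*(13 + R))
-196634 - t(73) = -196634 - (-1)/(65 + 5*73) = -196634 - (-1)/(65 + 365) = -196634 - (-1)/430 = -196634 - 1*(-1/430) = -196634 + 1/430 = -84552619/430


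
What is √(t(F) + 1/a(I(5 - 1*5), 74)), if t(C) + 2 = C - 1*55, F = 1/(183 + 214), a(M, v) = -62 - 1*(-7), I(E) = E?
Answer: I*√27183199395/21835 ≈ 7.5509*I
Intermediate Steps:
a(M, v) = -55 (a(M, v) = -62 + 7 = -55)
F = 1/397 ≈ 0.0025189
t(C) = -57 + C (t(C) = -2 + (C - 1*55) = -2 + (C - 55) = -2 + (-55 + C) = -57 + C)
√(t(F) + 1/a(I(5 - 1*5), 74)) = √((-57 + 1/397) + 1/(-55)) = √(-22628/397 - 1/55) = √(-1244937/21835) = I*√27183199395/21835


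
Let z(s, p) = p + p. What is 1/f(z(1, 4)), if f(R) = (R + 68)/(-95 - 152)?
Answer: -13/4 ≈ -3.2500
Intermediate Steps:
z(s, p) = 2*p
f(R) = -68/247 - R/247 (f(R) = (68 + R)/(-247) = (68 + R)*(-1/247) = -68/247 - R/247)
1/f(z(1, 4)) = 1/(-68/247 - 2*4/247) = 1/(-68/247 - 1/247*8) = 1/(-68/247 - 8/247) = 1/(-4/13) = -13/4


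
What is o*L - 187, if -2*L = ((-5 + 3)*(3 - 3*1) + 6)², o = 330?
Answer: -6127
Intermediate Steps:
L = -18 (L = -((-5 + 3)*(3 - 3*1) + 6)²/2 = -(-2*(3 - 3) + 6)²/2 = -(-2*0 + 6)²/2 = -(0 + 6)²/2 = -½*6² = -½*36 = -18)
o*L - 187 = 330*(-18) - 187 = -5940 - 187 = -6127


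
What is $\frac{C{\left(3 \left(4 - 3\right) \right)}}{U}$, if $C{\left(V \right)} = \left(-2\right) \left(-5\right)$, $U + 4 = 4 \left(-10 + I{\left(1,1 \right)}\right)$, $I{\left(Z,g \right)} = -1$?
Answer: $- \frac{5}{24} \approx -0.20833$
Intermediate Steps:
$U = -48$ ($U = -4 + 4 \left(-10 - 1\right) = -4 + 4 \left(-11\right) = -4 - 44 = -48$)
$C{\left(V \right)} = 10$
$\frac{C{\left(3 \left(4 - 3\right) \right)}}{U} = \frac{10}{-48} = 10 \left(- \frac{1}{48}\right) = - \frac{5}{24}$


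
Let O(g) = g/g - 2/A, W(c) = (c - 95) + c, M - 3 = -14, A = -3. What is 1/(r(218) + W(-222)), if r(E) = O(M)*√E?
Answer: -4851/2609239 - 15*√218/2609239 ≈ -0.0019440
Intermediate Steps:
M = -11 (M = 3 - 14 = -11)
W(c) = -95 + 2*c (W(c) = (-95 + c) + c = -95 + 2*c)
O(g) = 5/3 (O(g) = g/g - 2/(-3) = 1 - 2*(-⅓) = 1 + ⅔ = 5/3)
r(E) = 5*√E/3
1/(r(218) + W(-222)) = 1/(5*√218/3 + (-95 + 2*(-222))) = 1/(5*√218/3 + (-95 - 444)) = 1/(5*√218/3 - 539) = 1/(-539 + 5*√218/3)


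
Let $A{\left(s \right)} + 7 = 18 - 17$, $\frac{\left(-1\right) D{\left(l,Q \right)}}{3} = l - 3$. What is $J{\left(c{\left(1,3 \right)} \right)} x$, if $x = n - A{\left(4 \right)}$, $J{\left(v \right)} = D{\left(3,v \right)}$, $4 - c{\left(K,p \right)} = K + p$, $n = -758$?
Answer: $0$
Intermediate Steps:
$c{\left(K,p \right)} = 4 - K - p$ ($c{\left(K,p \right)} = 4 - \left(K + p\right) = 4 - K - p$)
$D{\left(l,Q \right)} = 9 - 3 l$ ($D{\left(l,Q \right)} = - 3 \left(l - 3\right) = - 3 \left(-3 + l\right) = 9 - 3 l$)
$J{\left(v \right)} = 0$ ($J{\left(v \right)} = 9 - 9 = 0$)
$A{\left(s \right)} = -6$ ($A{\left(s \right)} = -7 + \left(18 - 17\right) = -7 + 1 = -6$)
$x = -752$ ($x = -758 - -6 = -758 + 6 = -752$)
$J{\left(c{\left(1,3 \right)} \right)} x = 0 \left(-752\right) = 0$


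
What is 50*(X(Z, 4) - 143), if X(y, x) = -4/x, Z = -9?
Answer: -7200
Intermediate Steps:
50*(X(Z, 4) - 143) = 50*(-4/4 - 143) = 50*(-4*¼ - 143) = 50*(-1 - 143) = 50*(-144) = -7200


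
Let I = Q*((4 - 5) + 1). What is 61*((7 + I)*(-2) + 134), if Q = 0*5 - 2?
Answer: 7320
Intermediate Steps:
Q = -2 (Q = 0 - 2 = -2)
I = 0 (I = -2*((4 - 5) + 1) = -2*(-1 + 1) = -2*0 = 0)
61*((7 + I)*(-2) + 134) = 61*((7 + 0)*(-2) + 134) = 61*(7*(-2) + 134) = 61*(-14 + 134) = 61*120 = 7320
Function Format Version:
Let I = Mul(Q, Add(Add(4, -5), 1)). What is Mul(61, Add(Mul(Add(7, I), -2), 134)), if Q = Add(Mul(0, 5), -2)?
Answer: 7320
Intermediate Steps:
Q = -2 (Q = Add(0, -2) = -2)
I = 0 (I = Mul(-2, Add(Add(4, -5), 1)) = Mul(-2, Add(-1, 1)) = Mul(-2, 0) = 0)
Mul(61, Add(Mul(Add(7, I), -2), 134)) = Mul(61, Add(Mul(Add(7, 0), -2), 134)) = Mul(61, Add(Mul(7, -2), 134)) = Mul(61, Add(-14, 134)) = Mul(61, 120) = 7320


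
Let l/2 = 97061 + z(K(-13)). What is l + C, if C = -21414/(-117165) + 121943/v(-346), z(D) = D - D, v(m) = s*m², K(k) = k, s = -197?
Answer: 907619868100123/4675508380 ≈ 1.9412e+5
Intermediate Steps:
v(m) = -197*m²
z(D) = 0
C = 830357763/4675508380 (C = -21414/(-117165) + 121943/((-197*(-346)²)) = -21414*(-1/117165) + 121943/((-197*119716)) = 7138/39055 + 121943/(-23584052) = 7138/39055 + 121943*(-1/23584052) = 7138/39055 - 619/119716 = 830357763/4675508380 ≈ 0.17760)
l = 194122 (l = 2*(97061 + 0) = 2*97061 = 194122)
l + C = 194122 + 830357763/4675508380 = 907619868100123/4675508380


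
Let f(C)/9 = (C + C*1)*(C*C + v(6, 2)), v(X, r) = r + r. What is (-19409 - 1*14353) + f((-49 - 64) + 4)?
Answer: -23352132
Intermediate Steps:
v(X, r) = 2*r
f(C) = 18*C*(4 + C²) (f(C) = 9*((C + C*1)*(C*C + 2*2)) = 9*((C + C)*(C² + 4)) = 9*((2*C)*(4 + C²)) = 9*(2*C*(4 + C²)) = 18*C*(4 + C²))
(-19409 - 1*14353) + f((-49 - 64) + 4) = (-19409 - 1*14353) + 18*((-49 - 64) + 4)*(4 + ((-49 - 64) + 4)²) = (-19409 - 14353) + 18*(-113 + 4)*(4 + (-113 + 4)²) = -33762 + 18*(-109)*(4 + (-109)²) = -33762 + 18*(-109)*(4 + 11881) = -33762 + 18*(-109)*11885 = -33762 - 23318370 = -23352132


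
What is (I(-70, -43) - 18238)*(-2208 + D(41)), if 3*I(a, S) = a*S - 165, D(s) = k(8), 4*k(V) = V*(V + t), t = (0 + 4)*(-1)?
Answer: 114111800/3 ≈ 3.8037e+7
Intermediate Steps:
t = -4 (t = 4*(-1) = -4)
k(V) = V*(-4 + V)/4 (k(V) = (V*(V - 4))/4 = (V*(-4 + V))/4 = V*(-4 + V)/4)
D(s) = 8 (D(s) = (¼)*8*(-4 + 8) = (¼)*8*4 = 8)
I(a, S) = -55 + S*a/3 (I(a, S) = (a*S - 165)/3 = (S*a - 165)/3 = (-165 + S*a)/3 = -55 + S*a/3)
(I(-70, -43) - 18238)*(-2208 + D(41)) = ((-55 + (⅓)*(-43)*(-70)) - 18238)*(-2208 + 8) = ((-55 + 3010/3) - 18238)*(-2200) = (2845/3 - 18238)*(-2200) = -51869/3*(-2200) = 114111800/3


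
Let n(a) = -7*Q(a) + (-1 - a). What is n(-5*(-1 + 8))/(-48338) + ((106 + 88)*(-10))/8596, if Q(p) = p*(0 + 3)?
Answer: -25096511/103878362 ≈ -0.24160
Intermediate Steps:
Q(p) = 3*p (Q(p) = p*3 = 3*p)
n(a) = -1 - 22*a (n(a) = -21*a + (-1 - a) = -1 - 22*a)
n(-5*(-1 + 8))/(-48338) + ((106 + 88)*(-10))/8596 = (-1 - (-110)*(-1 + 8))/(-48338) + ((106 + 88)*(-10))/8596 = (-1 - (-110)*7)*(-1/48338) + (194*(-10))*(1/8596) = (-1 - 22*(-35))*(-1/48338) - 1940*1/8596 = (-1 + 770)*(-1/48338) - 485/2149 = 769*(-1/48338) - 485/2149 = -769/48338 - 485/2149 = -25096511/103878362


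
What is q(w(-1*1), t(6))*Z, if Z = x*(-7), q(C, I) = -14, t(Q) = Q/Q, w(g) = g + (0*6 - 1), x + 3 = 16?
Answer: 1274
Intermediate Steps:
x = 13 (x = -3 + 16 = 13)
w(g) = -1 + g (w(g) = g + (0 - 1) = g - 1 = -1 + g)
t(Q) = 1
Z = -91 (Z = 13*(-7) = -91)
q(w(-1*1), t(6))*Z = -14*(-91) = 1274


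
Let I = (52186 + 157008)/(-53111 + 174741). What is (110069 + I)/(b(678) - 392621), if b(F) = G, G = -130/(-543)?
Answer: -3634815301776/12965336734495 ≈ -0.28035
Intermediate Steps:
G = 130/543 (G = -130*(-1/543) = 130/543 ≈ 0.23941)
b(F) = 130/543
I = 104597/60815 (I = 209194/121630 = 209194*(1/121630) = 104597/60815 ≈ 1.7199)
(110069 + I)/(b(678) - 392621) = (110069 + 104597/60815)/(130/543 - 392621) = 6693950832/(60815*(-213193073/543)) = (6693950832/60815)*(-543/213193073) = -3634815301776/12965336734495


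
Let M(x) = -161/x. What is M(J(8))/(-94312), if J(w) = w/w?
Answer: 161/94312 ≈ 0.0017071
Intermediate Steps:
J(w) = 1
M(J(8))/(-94312) = -161/1/(-94312) = -161*1*(-1/94312) = -161*(-1/94312) = 161/94312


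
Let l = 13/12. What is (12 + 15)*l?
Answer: 117/4 ≈ 29.250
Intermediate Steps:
l = 13/12 (l = 13*(1/12) = 13/12 ≈ 1.0833)
(12 + 15)*l = (12 + 15)*(13/12) = 27*(13/12) = 117/4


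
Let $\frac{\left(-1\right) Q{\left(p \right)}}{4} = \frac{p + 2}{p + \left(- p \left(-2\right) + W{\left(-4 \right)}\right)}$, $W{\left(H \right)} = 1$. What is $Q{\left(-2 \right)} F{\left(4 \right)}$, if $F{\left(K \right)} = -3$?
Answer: $0$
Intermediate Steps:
$Q{\left(p \right)} = - \frac{4 \left(2 + p\right)}{1 + 3 p}$ ($Q{\left(p \right)} = - 4 \frac{p + 2}{p + \left(- p \left(-2\right) + 1\right)} = - 4 \frac{2 + p}{p + \left(2 p + 1\right)} = - 4 \frac{2 + p}{p + \left(1 + 2 p\right)} = - 4 \frac{2 + p}{1 + 3 p} = - \frac{4 \left(2 + p\right)}{1 + 3 p}$)
$Q{\left(-2 \right)} F{\left(4 \right)} = \frac{4 \left(-2 - -2\right)}{1 + 3 \left(-2\right)} \left(-3\right) = \frac{4 \left(-2 + 2\right)}{1 - 6} \left(-3\right) = 4 \frac{1}{-5} \cdot 0 \left(-3\right) = 4 \left(- \frac{1}{5}\right) 0 \left(-3\right) = 0 \left(-3\right) = 0$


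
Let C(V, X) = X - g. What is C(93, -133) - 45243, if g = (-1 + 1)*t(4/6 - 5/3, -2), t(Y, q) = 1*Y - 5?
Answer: -45376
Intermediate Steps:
t(Y, q) = -5 + Y (t(Y, q) = Y - 5 = -5 + Y)
g = 0 (g = (-1 + 1)*(-5 + (4/6 - 5/3)) = 0*(-5 + (4*(1/6) - 5*1/3)) = 0*(-5 + (2/3 - 5/3)) = 0*(-5 - 1) = 0*(-6) = 0)
C(V, X) = X (C(V, X) = X - 1*0 = X + 0 = X)
C(93, -133) - 45243 = -133 - 45243 = -45376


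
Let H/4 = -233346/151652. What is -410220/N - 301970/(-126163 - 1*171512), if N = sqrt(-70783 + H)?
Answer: 60394/59535 + 82044*I*sqrt(83062871353)/15336167 ≈ 1.0144 + 1541.8*I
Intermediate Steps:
H = -233346/37913 (H = 4*(-233346/151652) = 4*(-233346*1/151652) = 4*(-116673/75826) = -233346/37913 ≈ -6.1548)
N = 35*I*sqrt(83062871353)/37913 (N = sqrt(-70783 - 233346/37913) = sqrt(-2683829225/37913) = 35*I*sqrt(83062871353)/37913 ≈ 266.06*I)
-410220/N - 301970/(-126163 - 1*171512) = -410220*(-I*sqrt(83062871353)/76680835) - 301970/(-126163 - 1*171512) = -(-82044)*I*sqrt(83062871353)/15336167 - 301970/(-126163 - 171512) = 82044*I*sqrt(83062871353)/15336167 - 301970/(-297675) = 82044*I*sqrt(83062871353)/15336167 - 301970*(-1/297675) = 82044*I*sqrt(83062871353)/15336167 + 60394/59535 = 60394/59535 + 82044*I*sqrt(83062871353)/15336167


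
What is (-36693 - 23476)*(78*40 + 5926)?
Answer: -544288774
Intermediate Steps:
(-36693 - 23476)*(78*40 + 5926) = -60169*(3120 + 5926) = -60169*9046 = -544288774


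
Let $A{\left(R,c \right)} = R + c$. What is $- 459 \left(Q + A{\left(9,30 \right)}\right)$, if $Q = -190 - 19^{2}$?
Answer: $235008$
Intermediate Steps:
$Q = -551$ ($Q = -190 - 361 = -551$)
$- 459 \left(Q + A{\left(9,30 \right)}\right) = - 459 \left(-551 + \left(9 + 30\right)\right) = - 459 \left(-551 + 39\right) = \left(-459\right) \left(-512\right) = 235008$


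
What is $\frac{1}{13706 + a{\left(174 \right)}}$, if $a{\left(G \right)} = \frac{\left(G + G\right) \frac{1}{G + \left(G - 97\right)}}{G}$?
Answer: $\frac{251}{3440208} \approx 7.2961 \cdot 10^{-5}$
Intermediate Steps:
$a{\left(G \right)} = \frac{2}{-97 + 2 G}$ ($a{\left(G \right)} = \frac{2 G \frac{1}{G + \left(-97 + G\right)}}{G} = \frac{2 G \frac{1}{-97 + 2 G}}{G} = \frac{2}{-97 + 2 G}$)
$\frac{1}{13706 + a{\left(174 \right)}} = \frac{1}{13706 + \frac{2}{-97 + 2 \cdot 174}} = \frac{1}{13706 + \frac{2}{-97 + 348}} = \frac{1}{13706 + \frac{2}{251}} = \frac{1}{\frac{3440208}{251}} = \frac{251}{3440208}$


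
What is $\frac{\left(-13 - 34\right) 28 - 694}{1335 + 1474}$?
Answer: $- \frac{2010}{2809} \approx -0.71556$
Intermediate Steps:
$\frac{\left(-13 - 34\right) 28 - 694}{1335 + 1474} = \frac{\left(-47\right) 28 - 694}{2809} = \left(-1316 - 694\right) \frac{1}{2809} = \left(-2010\right) \frac{1}{2809} = - \frac{2010}{2809}$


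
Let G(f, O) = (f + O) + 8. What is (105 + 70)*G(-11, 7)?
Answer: 700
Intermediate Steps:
G(f, O) = 8 + O + f (G(f, O) = (O + f) + 8 = 8 + O + f)
(105 + 70)*G(-11, 7) = (105 + 70)*(8 + 7 - 11) = 175*4 = 700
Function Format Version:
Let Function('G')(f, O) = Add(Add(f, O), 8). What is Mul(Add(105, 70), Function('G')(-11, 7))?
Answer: 700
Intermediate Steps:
Function('G')(f, O) = Add(8, O, f) (Function('G')(f, O) = Add(Add(O, f), 8) = Add(8, O, f))
Mul(Add(105, 70), Function('G')(-11, 7)) = Mul(Add(105, 70), Add(8, 7, -11)) = Mul(175, 4) = 700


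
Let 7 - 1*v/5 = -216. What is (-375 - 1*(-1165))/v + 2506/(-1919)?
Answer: -255636/427937 ≈ -0.59737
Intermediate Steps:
v = 1115 (v = 35 - 5*(-216) = 35 + 1080 = 1115)
(-375 - 1*(-1165))/v + 2506/(-1919) = (-375 - 1*(-1165))/1115 + 2506/(-1919) = (-375 + 1165)*(1/1115) + 2506*(-1/1919) = 790*(1/1115) - 2506/1919 = 158/223 - 2506/1919 = -255636/427937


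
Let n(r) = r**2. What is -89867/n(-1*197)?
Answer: -89867/38809 ≈ -2.3156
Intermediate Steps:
-89867/n(-1*197) = -89867/((-1*197)**2) = -89867/((-197)**2) = -89867/38809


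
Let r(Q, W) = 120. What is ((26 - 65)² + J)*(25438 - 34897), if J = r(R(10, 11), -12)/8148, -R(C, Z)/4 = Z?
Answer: -9768961971/679 ≈ -1.4387e+7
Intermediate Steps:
R(C, Z) = -4*Z
J = 10/679 (J = 120/8148 = 120*(1/8148) = 10/679 ≈ 0.014728)
((26 - 65)² + J)*(25438 - 34897) = ((26 - 65)² + 10/679)*(25438 - 34897) = ((-39)² + 10/679)*(-9459) = (1521 + 10/679)*(-9459) = (1032769/679)*(-9459) = -9768961971/679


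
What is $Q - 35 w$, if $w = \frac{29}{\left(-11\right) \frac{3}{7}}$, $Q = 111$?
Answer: $\frac{10768}{33} \approx 326.3$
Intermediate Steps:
$w = - \frac{203}{33}$ ($w = \frac{29}{\left(-11\right) 3 \cdot \frac{1}{7}} = \frac{29}{\left(-11\right) \frac{3}{7}} = \frac{29}{- \frac{33}{7}} = 29 \left(- \frac{7}{33}\right) = - \frac{203}{33} \approx -6.1515$)
$Q - 35 w = 111 - - \frac{7105}{33} = 111 + \frac{7105}{33} = \frac{10768}{33}$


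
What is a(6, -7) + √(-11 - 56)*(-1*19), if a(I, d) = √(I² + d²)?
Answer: √85 - 19*I*√67 ≈ 9.2195 - 155.52*I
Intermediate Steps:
a(6, -7) + √(-11 - 56)*(-1*19) = √(6² + (-7)²) + √(-11 - 56)*(-1*19) = √(36 + 49) + √(-67)*(-19) = √85 + (I*√67)*(-19) = √85 - 19*I*√67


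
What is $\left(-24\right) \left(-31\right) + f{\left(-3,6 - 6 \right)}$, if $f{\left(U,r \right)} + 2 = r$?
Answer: $742$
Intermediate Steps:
$f{\left(U,r \right)} = -2 + r$
$\left(-24\right) \left(-31\right) + f{\left(-3,6 - 6 \right)} = \left(-24\right) \left(-31\right) + \left(-2 + \left(6 - 6\right)\right) = 744 + \left(-2 + \left(6 - 6\right)\right) = 744 + \left(-2 + 0\right) = 744 - 2 = 742$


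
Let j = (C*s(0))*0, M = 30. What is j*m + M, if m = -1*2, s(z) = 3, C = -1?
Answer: 30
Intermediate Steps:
j = 0 (j = -1*3*0 = -3*0 = 0)
m = -2
j*m + M = 0*(-2) + 30 = 0 + 30 = 30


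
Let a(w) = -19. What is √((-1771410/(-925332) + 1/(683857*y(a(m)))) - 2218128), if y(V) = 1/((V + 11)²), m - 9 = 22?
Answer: 3*I*√2741365703145434121264283654/105465794254 ≈ 1489.3*I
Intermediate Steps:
m = 31 (m = 9 + 22 = 31)
y(V) = (11 + V)⁻² (y(V) = 1/((11 + V)²) = (11 + V)⁻²)
√((-1771410/(-925332) + 1/(683857*y(a(m)))) - 2218128) = √((-1771410/(-925332) + 1/(683857*((11 - 19)⁻²))) - 2218128) = √((-1771410*(-1/925332) + 1/(683857*((-8)⁻²))) - 2218128) = √((295235/154222 + 1/(683857*(1/64))) - 2218128) = √((295235/154222 + (1/683857)*64) - 2218128) = √((295235/154222 + 64/683857) - 2218128) = √(201908391603/105465794254 - 2218128) = √(-233936429368644909/105465794254) = 3*I*√2741365703145434121264283654/105465794254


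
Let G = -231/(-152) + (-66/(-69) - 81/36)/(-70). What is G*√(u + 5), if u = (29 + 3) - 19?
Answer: 10083*√2/2185 ≈ 6.5261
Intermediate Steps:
G = 3361/2185 (G = -231*(-1/152) + (-66*(-1/69) - 81*1/36)*(-1/70) = 231/152 + (22/23 - 9/4)*(-1/70) = 231/152 - 119/92*(-1/70) = 231/152 + 17/920 = 3361/2185 ≈ 1.5382)
u = 13 (u = 32 - 19 = 13)
G*√(u + 5) = 3361*√(13 + 5)/2185 = 3361*√18/2185 = 3361*(3*√2)/2185 = 10083*√2/2185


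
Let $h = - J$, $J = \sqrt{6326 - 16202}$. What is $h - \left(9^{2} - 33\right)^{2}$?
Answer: $-2304 - 2 i \sqrt{2469} \approx -2304.0 - 99.378 i$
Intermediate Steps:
$J = 2 i \sqrt{2469}$ ($J = \sqrt{-9876} = 2 i \sqrt{2469} \approx 99.378 i$)
$h = - 2 i \sqrt{2469} \approx - 99.378 i$
$h - \left(9^{2} - 33\right)^{2} = - 2 i \sqrt{2469} - \left(9^{2} - 33\right)^{2} = - 2 i \sqrt{2469} - \left(81 - 33\right)^{2} = - 2 i \sqrt{2469} - 48^{2} = - 2 i \sqrt{2469} - 2304 = -2304 - 2 i \sqrt{2469}$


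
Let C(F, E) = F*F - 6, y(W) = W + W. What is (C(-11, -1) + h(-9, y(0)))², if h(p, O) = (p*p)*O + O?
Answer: 13225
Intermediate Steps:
y(W) = 2*W
C(F, E) = -6 + F² (C(F, E) = F² - 6 = -6 + F²)
h(p, O) = O + O*p² (h(p, O) = p²*O + O = O*p² + O = O + O*p²)
(C(-11, -1) + h(-9, y(0)))² = ((-6 + (-11)²) + (2*0)*(1 + (-9)²))² = ((-6 + 121) + 0*(1 + 81))² = (115 + 0*82)² = (115 + 0)² = 115² = 13225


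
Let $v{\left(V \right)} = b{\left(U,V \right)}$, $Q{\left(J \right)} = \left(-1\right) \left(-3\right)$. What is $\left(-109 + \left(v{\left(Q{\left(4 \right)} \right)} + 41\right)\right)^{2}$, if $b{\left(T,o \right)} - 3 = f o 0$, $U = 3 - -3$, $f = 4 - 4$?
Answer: $4225$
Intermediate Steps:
$Q{\left(J \right)} = 3$
$f = 0$
$U = 6$ ($U = 3 + 3 = 6$)
$b{\left(T,o \right)} = 3$ ($b{\left(T,o \right)} = 3 + 0 o 0 = 3 + 0 \cdot 0 = 3 + 0 = 3$)
$v{\left(V \right)} = 3$
$\left(-109 + \left(v{\left(Q{\left(4 \right)} \right)} + 41\right)\right)^{2} = \left(-109 + \left(3 + 41\right)\right)^{2} = \left(-109 + 44\right)^{2} = \left(-65\right)^{2} = 4225$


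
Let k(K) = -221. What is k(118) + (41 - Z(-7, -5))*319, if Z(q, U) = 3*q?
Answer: 19557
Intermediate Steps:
k(118) + (41 - Z(-7, -5))*319 = -221 + (41 - 3*(-7))*319 = -221 + (41 - 1*(-21))*319 = -221 + (41 + 21)*319 = -221 + 62*319 = -221 + 19778 = 19557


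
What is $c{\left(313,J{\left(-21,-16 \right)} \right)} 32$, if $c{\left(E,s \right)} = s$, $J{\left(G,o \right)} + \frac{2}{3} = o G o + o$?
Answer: $- \frac{517696}{3} \approx -1.7257 \cdot 10^{5}$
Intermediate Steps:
$J{\left(G,o \right)} = - \frac{2}{3} + o + G o^{2}$ ($J{\left(G,o \right)} = - \frac{2}{3} + \left(o G o + o\right) = - \frac{2}{3} + \left(G o o + o\right) = - \frac{2}{3} + \left(G o^{2} + o\right) = - \frac{2}{3} + \left(o + G o^{2}\right) = - \frac{2}{3} + o + G o^{2}$)
$c{\left(313,J{\left(-21,-16 \right)} \right)} 32 = \left(- \frac{2}{3} - 16 - 21 \left(-16\right)^{2}\right) 32 = \left(- \frac{2}{3} - 16 - 5376\right) 32 = \left(- \frac{16178}{3}\right) 32 = - \frac{517696}{3}$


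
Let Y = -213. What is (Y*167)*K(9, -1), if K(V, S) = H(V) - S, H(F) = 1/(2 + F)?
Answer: -426852/11 ≈ -38805.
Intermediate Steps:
K(V, S) = 1/(2 + V) - S
(Y*167)*K(9, -1) = (-213*167)*((1 - 1*(-1)*(2 + 9))/(2 + 9)) = -35571*(1 - 1*(-1)*11)/11 = -35571*(1 + 11)/11 = -35571*12/11 = -426852/11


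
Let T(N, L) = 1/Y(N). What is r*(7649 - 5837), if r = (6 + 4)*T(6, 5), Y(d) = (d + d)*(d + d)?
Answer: 755/6 ≈ 125.83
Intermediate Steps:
Y(d) = 4*d**2 (Y(d) = (2*d)*(2*d) = 4*d**2)
T(N, L) = 1/(4*N**2)
r = 5/72 (r = (6 + 4)*((1/4)/6**2) = 10*((1/4)*(1/36)) = 10*(1/144) = 5/72 ≈ 0.069444)
r*(7649 - 5837) = 5*(7649 - 5837)/72 = (5/72)*1812 = 755/6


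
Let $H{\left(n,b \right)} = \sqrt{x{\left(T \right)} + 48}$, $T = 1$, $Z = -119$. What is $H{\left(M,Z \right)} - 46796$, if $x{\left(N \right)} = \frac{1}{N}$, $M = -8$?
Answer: $-46789$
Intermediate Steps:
$H{\left(n,b \right)} = 7$ ($H{\left(n,b \right)} = \sqrt{1^{-1} + 48} = \sqrt{1 + 48} = \sqrt{49} = 7$)
$H{\left(M,Z \right)} - 46796 = 7 - 46796 = -46789$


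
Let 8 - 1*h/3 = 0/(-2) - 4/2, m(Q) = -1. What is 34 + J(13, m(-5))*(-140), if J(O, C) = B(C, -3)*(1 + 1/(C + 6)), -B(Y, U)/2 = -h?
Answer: -10046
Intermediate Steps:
h = 30 (h = 24 - 3*(0/(-2) - 4/2) = 24 - 3*(0*(-½) - 4*½) = 24 - 3*(0 - 2) = 24 - 3*(-2) = 24 + 6 = 30)
B(Y, U) = 60 (B(Y, U) = -(-2)*30 = -2*(-30) = 60)
J(O, C) = 60 + 60/(6 + C) (J(O, C) = 60*(1 + 1/(C + 6)) = 60*(1 + 1/(6 + C)) = 60 + 60/(6 + C))
34 + J(13, m(-5))*(-140) = 34 + (60*(7 - 1)/(6 - 1))*(-140) = 34 + (60*6/5)*(-140) = 34 + (60*(⅕)*6)*(-140) = 34 + 72*(-140) = 34 - 10080 = -10046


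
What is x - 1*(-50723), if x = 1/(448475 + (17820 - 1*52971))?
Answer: 20965033253/413324 ≈ 50723.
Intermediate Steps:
x = 1/413324 (x = 1/(448475 + (17820 - 52971)) = 1/(448475 - 35151) = 1/413324 ≈ 2.4194e-6)
x - 1*(-50723) = 1/413324 - 1*(-50723) = 1/413324 + 50723 = 20965033253/413324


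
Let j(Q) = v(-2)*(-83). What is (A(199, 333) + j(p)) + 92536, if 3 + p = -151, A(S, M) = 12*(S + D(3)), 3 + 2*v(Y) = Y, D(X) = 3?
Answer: 190335/2 ≈ 95168.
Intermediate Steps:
v(Y) = -3/2 + Y/2
A(S, M) = 36 + 12*S (A(S, M) = 12*(S + 3) = 12*(3 + S) = 36 + 12*S)
p = -154 (p = -3 - 151 = -154)
j(Q) = 415/2 (j(Q) = (-3/2 + (½)*(-2))*(-83) = (-3/2 - 1)*(-83) = -5/2*(-83) = 415/2)
(A(199, 333) + j(p)) + 92536 = ((36 + 12*199) + 415/2) + 92536 = ((36 + 2388) + 415/2) + 92536 = (2424 + 415/2) + 92536 = 5263/2 + 92536 = 190335/2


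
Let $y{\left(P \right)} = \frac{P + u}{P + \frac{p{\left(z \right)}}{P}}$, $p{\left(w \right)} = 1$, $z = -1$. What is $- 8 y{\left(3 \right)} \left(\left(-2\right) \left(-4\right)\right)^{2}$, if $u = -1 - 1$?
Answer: $- \frac{768}{5} \approx -153.6$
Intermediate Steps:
$u = -2$
$y{\left(P \right)} = \frac{-2 + P}{P + \frac{1}{P}}$ ($y{\left(P \right)} = \frac{P - 2}{P + 1 \frac{1}{P}} = \frac{-2 + P}{P + \frac{1}{P}}$)
$- 8 y{\left(3 \right)} \left(\left(-2\right) \left(-4\right)\right)^{2} = - 8 \frac{3 \left(-2 + 3\right)}{1 + 3^{2}} \left(\left(-2\right) \left(-4\right)\right)^{2} = - 8 \cdot 3 \frac{1}{1 + 9} \cdot 1 \cdot 8^{2} = - 8 \cdot 3 \cdot \frac{1}{10} \cdot 1 \cdot 64 = \left(-8\right) \frac{3}{10} \cdot 64 = \left(- \frac{12}{5}\right) 64 = - \frac{768}{5}$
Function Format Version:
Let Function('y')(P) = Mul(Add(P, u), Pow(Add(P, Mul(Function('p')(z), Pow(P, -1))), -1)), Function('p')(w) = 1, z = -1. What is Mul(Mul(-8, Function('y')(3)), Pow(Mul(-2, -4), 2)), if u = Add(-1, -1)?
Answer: Rational(-768, 5) ≈ -153.60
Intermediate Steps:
u = -2
Function('y')(P) = Mul(Pow(Add(P, Pow(P, -1)), -1), Add(-2, P)) (Function('y')(P) = Mul(Add(P, -2), Pow(Add(P, Mul(1, Pow(P, -1))), -1)) = Mul(Add(-2, P), Pow(Add(P, Pow(P, -1)), -1)) = Mul(Pow(Add(P, Pow(P, -1)), -1), Add(-2, P)))
Mul(Mul(-8, Function('y')(3)), Pow(Mul(-2, -4), 2)) = Mul(Mul(-8, Mul(3, Pow(Add(1, Pow(3, 2)), -1), Add(-2, 3))), Pow(Mul(-2, -4), 2)) = Mul(Mul(-8, Mul(3, Pow(Add(1, 9), -1), 1)), Pow(8, 2)) = Mul(Mul(-8, Mul(3, Pow(10, -1), 1)), 64) = Mul(Mul(-8, Mul(3, Rational(1, 10), 1)), 64) = Mul(Mul(-8, Rational(3, 10)), 64) = Mul(Rational(-12, 5), 64) = Rational(-768, 5)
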